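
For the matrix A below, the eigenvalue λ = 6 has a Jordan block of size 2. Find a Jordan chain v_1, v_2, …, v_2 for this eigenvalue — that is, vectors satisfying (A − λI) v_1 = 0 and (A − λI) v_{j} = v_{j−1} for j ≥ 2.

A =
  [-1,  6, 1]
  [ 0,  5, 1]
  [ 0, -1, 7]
A Jordan chain for λ = 6 of length 2:
v_1 = (-1, -1, -1)ᵀ
v_2 = (1, 1, 0)ᵀ

Let N = A − (6)·I. We want v_2 with N^2 v_2 = 0 but N^1 v_2 ≠ 0; then v_{j-1} := N · v_j for j = 2, …, 2.

Pick v_2 = (1, 1, 0)ᵀ.
Then v_1 = N · v_2 = (-1, -1, -1)ᵀ.

Sanity check: (A − (6)·I) v_1 = (0, 0, 0)ᵀ = 0. ✓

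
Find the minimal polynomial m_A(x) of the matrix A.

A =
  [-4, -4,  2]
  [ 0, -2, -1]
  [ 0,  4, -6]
x^2 + 8*x + 16

The characteristic polynomial is χ_A(x) = (x + 4)^3, so the eigenvalues are known. The minimal polynomial is
  m_A(x) = Π_λ (x − λ)^{k_λ}
where k_λ is the size of the *largest* Jordan block for λ (equivalently, the smallest k with (A − λI)^k v = 0 for every generalised eigenvector v of λ).

  λ = -4: largest Jordan block has size 2, contributing (x + 4)^2

So m_A(x) = (x + 4)^2 = x^2 + 8*x + 16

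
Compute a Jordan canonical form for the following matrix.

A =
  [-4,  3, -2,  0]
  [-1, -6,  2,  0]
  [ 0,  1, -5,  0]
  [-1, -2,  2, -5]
J_3(-5) ⊕ J_1(-5)

The characteristic polynomial is
  det(x·I − A) = x^4 + 20*x^3 + 150*x^2 + 500*x + 625 = (x + 5)^4

Eigenvalues and multiplicities (the geometric multiplicity of λ is n − rank(A − λI), which equals the number of Jordan blocks for λ):
  λ = -5: algebraic multiplicity = 4, geometric multiplicity = 2

Determining the block sizes for each eigenvalue:
  λ = -5: with am = 4 and gm = 2, the partition is not yet determined (e.g. several partitions of 4 into 2 parts exist). Let N = A − (-5)·I. Computing rank(N^1) = 2, rank(N^2) = 1, rank(N^3) = 0; the number of blocks of size ≥ j is rank(N^{j−1}) − rank(N^j), giving [2, 1, 1]. So we have 1 block(s) of size 3, 1 block(s) of size 1 → block sizes [3, 1]

Assembling the blocks gives a Jordan form
J =
  [-5,  1,  0,  0]
  [ 0, -5,  1,  0]
  [ 0,  0, -5,  0]
  [ 0,  0,  0, -5]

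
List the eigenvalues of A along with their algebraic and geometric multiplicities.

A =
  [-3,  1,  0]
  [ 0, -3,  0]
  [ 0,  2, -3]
λ = -3: alg = 3, geom = 2

Step 1 — factor the characteristic polynomial to read off the algebraic multiplicities:
  χ_A(x) = (x + 3)^3

Step 2 — compute geometric multiplicities via the rank-nullity identity g(λ) = n − rank(A − λI):
  rank(A − (-3)·I) = 1, so dim ker(A − (-3)·I) = n − 1 = 2

Summary:
  λ = -3: algebraic multiplicity = 3, geometric multiplicity = 2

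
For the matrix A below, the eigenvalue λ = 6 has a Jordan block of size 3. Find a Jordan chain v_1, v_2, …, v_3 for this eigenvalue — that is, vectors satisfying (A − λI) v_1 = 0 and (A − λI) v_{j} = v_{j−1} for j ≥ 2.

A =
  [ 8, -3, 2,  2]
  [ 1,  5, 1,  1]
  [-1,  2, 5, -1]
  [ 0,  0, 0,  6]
A Jordan chain for λ = 6 of length 3:
v_1 = (-1, 0, 1, 0)ᵀ
v_2 = (2, 1, -1, 0)ᵀ
v_3 = (1, 0, 0, 0)ᵀ

Let N = A − (6)·I. We want v_3 with N^3 v_3 = 0 but N^2 v_3 ≠ 0; then v_{j-1} := N · v_j for j = 3, …, 2.

Pick v_3 = (1, 0, 0, 0)ᵀ.
Then v_2 = N · v_3 = (2, 1, -1, 0)ᵀ.
Then v_1 = N · v_2 = (-1, 0, 1, 0)ᵀ.

Sanity check: (A − (6)·I) v_1 = (0, 0, 0, 0)ᵀ = 0. ✓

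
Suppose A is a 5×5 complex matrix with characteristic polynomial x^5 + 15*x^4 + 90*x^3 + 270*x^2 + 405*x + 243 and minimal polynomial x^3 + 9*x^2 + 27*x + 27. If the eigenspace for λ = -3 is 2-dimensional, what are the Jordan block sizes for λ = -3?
Block sizes for λ = -3: [3, 2]

Step 1 — from the characteristic polynomial, algebraic multiplicity of λ = -3 is 5. From dim ker(A − (-3)·I) = 2, there are exactly 2 Jordan blocks for λ = -3.
Step 2 — from the minimal polynomial, the factor (x + 3)^3 tells us the largest block for λ = -3 has size 3.
Step 3 — with total size 5, 2 blocks, and largest block 3, the block sizes (in nonincreasing order) are [3, 2].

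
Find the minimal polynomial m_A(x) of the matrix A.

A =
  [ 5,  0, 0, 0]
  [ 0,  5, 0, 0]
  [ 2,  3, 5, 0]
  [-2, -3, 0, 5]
x^2 - 10*x + 25

The characteristic polynomial is χ_A(x) = (x - 5)^4, so the eigenvalues are known. The minimal polynomial is
  m_A(x) = Π_λ (x − λ)^{k_λ}
where k_λ is the size of the *largest* Jordan block for λ (equivalently, the smallest k with (A − λI)^k v = 0 for every generalised eigenvector v of λ).

  λ = 5: largest Jordan block has size 2, contributing (x − 5)^2

So m_A(x) = (x - 5)^2 = x^2 - 10*x + 25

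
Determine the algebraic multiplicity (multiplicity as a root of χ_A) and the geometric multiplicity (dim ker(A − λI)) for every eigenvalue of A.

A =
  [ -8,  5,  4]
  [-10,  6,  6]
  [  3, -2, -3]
λ = -2: alg = 2, geom = 1; λ = -1: alg = 1, geom = 1

Step 1 — factor the characteristic polynomial to read off the algebraic multiplicities:
  χ_A(x) = (x + 1)*(x + 2)^2

Step 2 — compute geometric multiplicities via the rank-nullity identity g(λ) = n − rank(A − λI):
  rank(A − (-2)·I) = 2, so dim ker(A − (-2)·I) = n − 2 = 1
  rank(A − (-1)·I) = 2, so dim ker(A − (-1)·I) = n − 2 = 1

Summary:
  λ = -2: algebraic multiplicity = 2, geometric multiplicity = 1
  λ = -1: algebraic multiplicity = 1, geometric multiplicity = 1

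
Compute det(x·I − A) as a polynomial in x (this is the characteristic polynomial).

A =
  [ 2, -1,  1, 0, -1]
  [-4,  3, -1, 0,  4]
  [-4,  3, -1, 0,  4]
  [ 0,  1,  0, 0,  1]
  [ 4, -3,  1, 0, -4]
x^5

Expanding det(x·I − A) (e.g. by cofactor expansion or by noting that A is similar to its Jordan form J, which has the same characteristic polynomial as A) gives
  χ_A(x) = x^5
which factors as x^5. The eigenvalues (with algebraic multiplicities) are λ = 0 with multiplicity 5.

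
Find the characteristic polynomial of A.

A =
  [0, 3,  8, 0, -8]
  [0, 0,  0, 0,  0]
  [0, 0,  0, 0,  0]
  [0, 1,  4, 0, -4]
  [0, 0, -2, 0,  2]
x^5 - 2*x^4

Expanding det(x·I − A) (e.g. by cofactor expansion or by noting that A is similar to its Jordan form J, which has the same characteristic polynomial as A) gives
  χ_A(x) = x^5 - 2*x^4
which factors as x^4*(x - 2). The eigenvalues (with algebraic multiplicities) are λ = 0 with multiplicity 4, λ = 2 with multiplicity 1.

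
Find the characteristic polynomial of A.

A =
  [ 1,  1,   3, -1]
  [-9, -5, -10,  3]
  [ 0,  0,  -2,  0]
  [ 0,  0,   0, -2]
x^4 + 8*x^3 + 24*x^2 + 32*x + 16

Expanding det(x·I − A) (e.g. by cofactor expansion or by noting that A is similar to its Jordan form J, which has the same characteristic polynomial as A) gives
  χ_A(x) = x^4 + 8*x^3 + 24*x^2 + 32*x + 16
which factors as (x + 2)^4. The eigenvalues (with algebraic multiplicities) are λ = -2 with multiplicity 4.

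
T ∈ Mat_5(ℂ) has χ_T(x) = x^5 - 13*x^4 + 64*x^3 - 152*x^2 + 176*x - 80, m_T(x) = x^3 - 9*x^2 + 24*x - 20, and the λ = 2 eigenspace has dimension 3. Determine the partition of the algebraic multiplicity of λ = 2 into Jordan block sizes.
Block sizes for λ = 2: [2, 1, 1]

Step 1 — from the characteristic polynomial, algebraic multiplicity of λ = 2 is 4. From dim ker(T − (2)·I) = 3, there are exactly 3 Jordan blocks for λ = 2.
Step 2 — from the minimal polynomial, the factor (x − 2)^2 tells us the largest block for λ = 2 has size 2.
Step 3 — with total size 4, 3 blocks, and largest block 2, the block sizes (in nonincreasing order) are [2, 1, 1].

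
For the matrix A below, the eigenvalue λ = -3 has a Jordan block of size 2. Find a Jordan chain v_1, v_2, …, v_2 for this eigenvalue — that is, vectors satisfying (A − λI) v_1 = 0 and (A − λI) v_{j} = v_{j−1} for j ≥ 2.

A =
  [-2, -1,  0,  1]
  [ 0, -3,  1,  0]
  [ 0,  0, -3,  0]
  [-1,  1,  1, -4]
A Jordan chain for λ = -3 of length 2:
v_1 = (1, 0, 0, -1)ᵀ
v_2 = (1, 0, 0, 0)ᵀ

Let N = A − (-3)·I. We want v_2 with N^2 v_2 = 0 but N^1 v_2 ≠ 0; then v_{j-1} := N · v_j for j = 2, …, 2.

Pick v_2 = (1, 0, 0, 0)ᵀ.
Then v_1 = N · v_2 = (1, 0, 0, -1)ᵀ.

Sanity check: (A − (-3)·I) v_1 = (0, 0, 0, 0)ᵀ = 0. ✓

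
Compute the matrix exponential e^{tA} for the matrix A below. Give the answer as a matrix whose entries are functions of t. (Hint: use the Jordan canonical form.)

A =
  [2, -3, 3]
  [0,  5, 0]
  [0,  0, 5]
e^{tA} =
  [exp(2*t), -exp(5*t) + exp(2*t), exp(5*t) - exp(2*t)]
  [0, exp(5*t), 0]
  [0, 0, exp(5*t)]

Strategy: write A = P · J · P⁻¹ where J is a Jordan canonical form, so e^{tA} = P · e^{tJ} · P⁻¹, and e^{tJ} can be computed block-by-block.

A has Jordan form
J =
  [2, 0, 0]
  [0, 5, 0]
  [0, 0, 5]
(up to reordering of blocks).

Per-block formulas:
  For a 1×1 block at λ = 5: exp(t · [5]) = [e^(5t)].
  For a 1×1 block at λ = 2: exp(t · [2]) = [e^(2t)].

After assembling e^{tJ} and conjugating by P, we get:

e^{tA} =
  [exp(2*t), -exp(5*t) + exp(2*t), exp(5*t) - exp(2*t)]
  [0, exp(5*t), 0]
  [0, 0, exp(5*t)]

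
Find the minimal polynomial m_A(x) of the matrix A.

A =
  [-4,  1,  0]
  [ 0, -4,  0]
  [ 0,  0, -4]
x^2 + 8*x + 16

The characteristic polynomial is χ_A(x) = (x + 4)^3, so the eigenvalues are known. The minimal polynomial is
  m_A(x) = Π_λ (x − λ)^{k_λ}
where k_λ is the size of the *largest* Jordan block for λ (equivalently, the smallest k with (A − λI)^k v = 0 for every generalised eigenvector v of λ).

  λ = -4: largest Jordan block has size 2, contributing (x + 4)^2

So m_A(x) = (x + 4)^2 = x^2 + 8*x + 16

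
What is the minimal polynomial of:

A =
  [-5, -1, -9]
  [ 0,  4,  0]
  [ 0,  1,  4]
x^3 - 3*x^2 - 24*x + 80

The characteristic polynomial is χ_A(x) = (x - 4)^2*(x + 5), so the eigenvalues are known. The minimal polynomial is
  m_A(x) = Π_λ (x − λ)^{k_λ}
where k_λ is the size of the *largest* Jordan block for λ (equivalently, the smallest k with (A − λI)^k v = 0 for every generalised eigenvector v of λ).

  λ = -5: largest Jordan block has size 1, contributing (x + 5)
  λ = 4: largest Jordan block has size 2, contributing (x − 4)^2

So m_A(x) = (x - 4)^2*(x + 5) = x^3 - 3*x^2 - 24*x + 80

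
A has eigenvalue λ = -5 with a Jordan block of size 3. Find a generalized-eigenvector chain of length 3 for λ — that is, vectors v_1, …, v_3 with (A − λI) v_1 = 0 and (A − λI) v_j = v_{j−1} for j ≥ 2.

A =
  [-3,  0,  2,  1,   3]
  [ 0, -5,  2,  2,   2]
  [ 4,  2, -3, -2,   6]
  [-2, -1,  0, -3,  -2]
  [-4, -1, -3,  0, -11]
A Jordan chain for λ = -5 of length 3:
v_1 = (-2, -4, -4, 0, 4)ᵀ
v_2 = (2, 0, 4, -2, -4)ᵀ
v_3 = (1, 0, 0, 0, 0)ᵀ

Let N = A − (-5)·I. We want v_3 with N^3 v_3 = 0 but N^2 v_3 ≠ 0; then v_{j-1} := N · v_j for j = 3, …, 2.

Pick v_3 = (1, 0, 0, 0, 0)ᵀ.
Then v_2 = N · v_3 = (2, 0, 4, -2, -4)ᵀ.
Then v_1 = N · v_2 = (-2, -4, -4, 0, 4)ᵀ.

Sanity check: (A − (-5)·I) v_1 = (0, 0, 0, 0, 0)ᵀ = 0. ✓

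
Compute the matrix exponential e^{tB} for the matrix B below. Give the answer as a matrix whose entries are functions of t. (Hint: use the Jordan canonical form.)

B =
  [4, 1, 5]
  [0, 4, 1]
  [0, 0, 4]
e^{tB} =
  [exp(4*t), t*exp(4*t), t^2*exp(4*t)/2 + 5*t*exp(4*t)]
  [0, exp(4*t), t*exp(4*t)]
  [0, 0, exp(4*t)]

Strategy: write B = P · J · P⁻¹ where J is a Jordan canonical form, so e^{tB} = P · e^{tJ} · P⁻¹, and e^{tJ} can be computed block-by-block.

B has Jordan form
J =
  [4, 1, 0]
  [0, 4, 1]
  [0, 0, 4]
(up to reordering of blocks).

Per-block formulas:
  For a 3×3 Jordan block J_3(4): exp(t · J_3(4)) = e^(4t)·(I + t·N + (t^2/2)·N^2), where N is the 3×3 nilpotent shift.

After assembling e^{tJ} and conjugating by P, we get:

e^{tB} =
  [exp(4*t), t*exp(4*t), t^2*exp(4*t)/2 + 5*t*exp(4*t)]
  [0, exp(4*t), t*exp(4*t)]
  [0, 0, exp(4*t)]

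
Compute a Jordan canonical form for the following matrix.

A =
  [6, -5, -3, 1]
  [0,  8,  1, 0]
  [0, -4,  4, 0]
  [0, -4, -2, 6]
J_3(6) ⊕ J_1(6)

The characteristic polynomial is
  det(x·I − A) = x^4 - 24*x^3 + 216*x^2 - 864*x + 1296 = (x - 6)^4

Eigenvalues and multiplicities (the geometric multiplicity of λ is n − rank(A − λI), which equals the number of Jordan blocks for λ):
  λ = 6: algebraic multiplicity = 4, geometric multiplicity = 2

Determining the block sizes for each eigenvalue:
  λ = 6: with am = 4 and gm = 2, the partition is not yet determined (e.g. several partitions of 4 into 2 parts exist). Let N = A − (6)·I. Computing rank(N^1) = 2, rank(N^2) = 1, rank(N^3) = 0; the number of blocks of size ≥ j is rank(N^{j−1}) − rank(N^j), giving [2, 1, 1]. So we have 1 block(s) of size 3, 1 block(s) of size 1 → block sizes [3, 1]

Assembling the blocks gives a Jordan form
J =
  [6, 1, 0, 0]
  [0, 6, 1, 0]
  [0, 0, 6, 0]
  [0, 0, 0, 6]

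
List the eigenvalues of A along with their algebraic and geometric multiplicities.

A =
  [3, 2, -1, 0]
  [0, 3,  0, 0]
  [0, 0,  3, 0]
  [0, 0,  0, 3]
λ = 3: alg = 4, geom = 3

Step 1 — factor the characteristic polynomial to read off the algebraic multiplicities:
  χ_A(x) = (x - 3)^4

Step 2 — compute geometric multiplicities via the rank-nullity identity g(λ) = n − rank(A − λI):
  rank(A − (3)·I) = 1, so dim ker(A − (3)·I) = n − 1 = 3

Summary:
  λ = 3: algebraic multiplicity = 4, geometric multiplicity = 3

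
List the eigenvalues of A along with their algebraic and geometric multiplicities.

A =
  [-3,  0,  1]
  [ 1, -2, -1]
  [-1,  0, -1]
λ = -2: alg = 3, geom = 2

Step 1 — factor the characteristic polynomial to read off the algebraic multiplicities:
  χ_A(x) = (x + 2)^3

Step 2 — compute geometric multiplicities via the rank-nullity identity g(λ) = n − rank(A − λI):
  rank(A − (-2)·I) = 1, so dim ker(A − (-2)·I) = n − 1 = 2

Summary:
  λ = -2: algebraic multiplicity = 3, geometric multiplicity = 2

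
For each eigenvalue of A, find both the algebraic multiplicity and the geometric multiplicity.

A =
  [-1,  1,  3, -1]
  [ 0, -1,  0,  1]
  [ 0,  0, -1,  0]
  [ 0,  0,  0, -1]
λ = -1: alg = 4, geom = 2

Step 1 — factor the characteristic polynomial to read off the algebraic multiplicities:
  χ_A(x) = (x + 1)^4

Step 2 — compute geometric multiplicities via the rank-nullity identity g(λ) = n − rank(A − λI):
  rank(A − (-1)·I) = 2, so dim ker(A − (-1)·I) = n − 2 = 2

Summary:
  λ = -1: algebraic multiplicity = 4, geometric multiplicity = 2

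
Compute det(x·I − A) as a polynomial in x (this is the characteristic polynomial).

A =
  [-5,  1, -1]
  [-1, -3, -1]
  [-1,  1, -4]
x^3 + 12*x^2 + 48*x + 64

Expanding det(x·I − A) (e.g. by cofactor expansion or by noting that A is similar to its Jordan form J, which has the same characteristic polynomial as A) gives
  χ_A(x) = x^3 + 12*x^2 + 48*x + 64
which factors as (x + 4)^3. The eigenvalues (with algebraic multiplicities) are λ = -4 with multiplicity 3.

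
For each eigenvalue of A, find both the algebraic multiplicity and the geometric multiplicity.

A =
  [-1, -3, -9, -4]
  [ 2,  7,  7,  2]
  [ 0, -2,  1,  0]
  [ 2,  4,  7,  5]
λ = 3: alg = 4, geom = 2

Step 1 — factor the characteristic polynomial to read off the algebraic multiplicities:
  χ_A(x) = (x - 3)^4

Step 2 — compute geometric multiplicities via the rank-nullity identity g(λ) = n − rank(A − λI):
  rank(A − (3)·I) = 2, so dim ker(A − (3)·I) = n − 2 = 2

Summary:
  λ = 3: algebraic multiplicity = 4, geometric multiplicity = 2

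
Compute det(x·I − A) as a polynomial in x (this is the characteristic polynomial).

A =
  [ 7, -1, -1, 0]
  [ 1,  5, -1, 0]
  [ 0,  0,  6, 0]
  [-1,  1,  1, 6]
x^4 - 24*x^3 + 216*x^2 - 864*x + 1296

Expanding det(x·I − A) (e.g. by cofactor expansion or by noting that A is similar to its Jordan form J, which has the same characteristic polynomial as A) gives
  χ_A(x) = x^4 - 24*x^3 + 216*x^2 - 864*x + 1296
which factors as (x - 6)^4. The eigenvalues (with algebraic multiplicities) are λ = 6 with multiplicity 4.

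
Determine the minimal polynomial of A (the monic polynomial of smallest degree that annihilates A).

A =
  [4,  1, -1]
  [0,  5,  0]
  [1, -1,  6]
x^2 - 10*x + 25

The characteristic polynomial is χ_A(x) = (x - 5)^3, so the eigenvalues are known. The minimal polynomial is
  m_A(x) = Π_λ (x − λ)^{k_λ}
where k_λ is the size of the *largest* Jordan block for λ (equivalently, the smallest k with (A − λI)^k v = 0 for every generalised eigenvector v of λ).

  λ = 5: largest Jordan block has size 2, contributing (x − 5)^2

So m_A(x) = (x - 5)^2 = x^2 - 10*x + 25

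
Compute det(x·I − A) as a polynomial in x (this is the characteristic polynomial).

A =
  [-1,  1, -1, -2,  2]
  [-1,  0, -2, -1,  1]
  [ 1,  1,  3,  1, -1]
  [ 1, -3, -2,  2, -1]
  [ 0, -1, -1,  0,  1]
x^5 - 5*x^4 + 10*x^3 - 10*x^2 + 5*x - 1

Expanding det(x·I − A) (e.g. by cofactor expansion or by noting that A is similar to its Jordan form J, which has the same characteristic polynomial as A) gives
  χ_A(x) = x^5 - 5*x^4 + 10*x^3 - 10*x^2 + 5*x - 1
which factors as (x - 1)^5. The eigenvalues (with algebraic multiplicities) are λ = 1 with multiplicity 5.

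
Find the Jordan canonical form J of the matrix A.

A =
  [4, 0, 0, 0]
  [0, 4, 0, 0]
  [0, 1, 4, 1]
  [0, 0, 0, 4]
J_2(4) ⊕ J_1(4) ⊕ J_1(4)

The characteristic polynomial is
  det(x·I − A) = x^4 - 16*x^3 + 96*x^2 - 256*x + 256 = (x - 4)^4

Eigenvalues and multiplicities (the geometric multiplicity of λ is n − rank(A − λI), which equals the number of Jordan blocks for λ):
  λ = 4: algebraic multiplicity = 4, geometric multiplicity = 3

Determining the block sizes for each eigenvalue:
  λ = 4: 3 blocks summing to 4 forces exactly one block of size 2 and the rest size 1 → block sizes [2, 1, 1]

Assembling the blocks gives a Jordan form
J =
  [4, 1, 0, 0]
  [0, 4, 0, 0]
  [0, 0, 4, 0]
  [0, 0, 0, 4]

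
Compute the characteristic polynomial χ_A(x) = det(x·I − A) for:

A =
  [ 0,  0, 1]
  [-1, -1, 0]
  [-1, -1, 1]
x^3

Expanding det(x·I − A) (e.g. by cofactor expansion or by noting that A is similar to its Jordan form J, which has the same characteristic polynomial as A) gives
  χ_A(x) = x^3
which factors as x^3. The eigenvalues (with algebraic multiplicities) are λ = 0 with multiplicity 3.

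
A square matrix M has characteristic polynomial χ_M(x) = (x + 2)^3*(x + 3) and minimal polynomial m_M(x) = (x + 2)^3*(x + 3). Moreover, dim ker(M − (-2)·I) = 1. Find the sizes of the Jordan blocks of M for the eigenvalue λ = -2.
Block sizes for λ = -2: [3]

Step 1 — from the characteristic polynomial, algebraic multiplicity of λ = -2 is 3. From dim ker(M − (-2)·I) = 1, there are exactly 1 Jordan blocks for λ = -2.
Step 2 — from the minimal polynomial, the factor (x + 2)^3 tells us the largest block for λ = -2 has size 3.
Step 3 — with total size 3, 1 blocks, and largest block 3, the block sizes (in nonincreasing order) are [3].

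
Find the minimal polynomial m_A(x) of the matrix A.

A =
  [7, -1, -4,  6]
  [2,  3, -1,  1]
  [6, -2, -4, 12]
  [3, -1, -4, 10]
x^3 - 12*x^2 + 48*x - 64

The characteristic polynomial is χ_A(x) = (x - 4)^4, so the eigenvalues are known. The minimal polynomial is
  m_A(x) = Π_λ (x − λ)^{k_λ}
where k_λ is the size of the *largest* Jordan block for λ (equivalently, the smallest k with (A − λI)^k v = 0 for every generalised eigenvector v of λ).

  λ = 4: largest Jordan block has size 3, contributing (x − 4)^3

So m_A(x) = (x - 4)^3 = x^3 - 12*x^2 + 48*x - 64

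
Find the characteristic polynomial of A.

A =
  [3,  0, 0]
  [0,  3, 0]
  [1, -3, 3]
x^3 - 9*x^2 + 27*x - 27

Expanding det(x·I − A) (e.g. by cofactor expansion or by noting that A is similar to its Jordan form J, which has the same characteristic polynomial as A) gives
  χ_A(x) = x^3 - 9*x^2 + 27*x - 27
which factors as (x - 3)^3. The eigenvalues (with algebraic multiplicities) are λ = 3 with multiplicity 3.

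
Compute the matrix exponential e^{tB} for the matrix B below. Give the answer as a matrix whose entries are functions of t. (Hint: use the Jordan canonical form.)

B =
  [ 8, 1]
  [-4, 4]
e^{tB} =
  [2*t*exp(6*t) + exp(6*t), t*exp(6*t)]
  [-4*t*exp(6*t), -2*t*exp(6*t) + exp(6*t)]

Strategy: write B = P · J · P⁻¹ where J is a Jordan canonical form, so e^{tB} = P · e^{tJ} · P⁻¹, and e^{tJ} can be computed block-by-block.

B has Jordan form
J =
  [6, 1]
  [0, 6]
(up to reordering of blocks).

Per-block formulas:
  For a 2×2 Jordan block J_2(6): exp(t · J_2(6)) = e^(6t)·(I + t·N), where N is the 2×2 nilpotent shift.

After assembling e^{tJ} and conjugating by P, we get:

e^{tB} =
  [2*t*exp(6*t) + exp(6*t), t*exp(6*t)]
  [-4*t*exp(6*t), -2*t*exp(6*t) + exp(6*t)]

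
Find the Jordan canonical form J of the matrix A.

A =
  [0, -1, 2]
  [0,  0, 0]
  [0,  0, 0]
J_2(0) ⊕ J_1(0)

The characteristic polynomial is
  det(x·I − A) = x^3

Eigenvalues and multiplicities (the geometric multiplicity of λ is n − rank(A − λI), which equals the number of Jordan blocks for λ):
  λ = 0: algebraic multiplicity = 3, geometric multiplicity = 2

Determining the block sizes for each eigenvalue:
  λ = 0: 2 blocks summing to 3 forces exactly one block of size 2 and the rest size 1 → block sizes [2, 1]

Assembling the blocks gives a Jordan form
J =
  [0, 1, 0]
  [0, 0, 0]
  [0, 0, 0]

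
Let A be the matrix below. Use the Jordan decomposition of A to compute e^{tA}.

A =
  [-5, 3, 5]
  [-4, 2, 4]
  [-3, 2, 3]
e^{tA} =
  [-t^2 - 5*t + 1, t^2/2 + 3*t, t^2 + 5*t]
  [-4*t, 2*t + 1, 4*t]
  [-t^2 - 3*t, t^2/2 + 2*t, t^2 + 3*t + 1]

Strategy: write A = P · J · P⁻¹ where J is a Jordan canonical form, so e^{tA} = P · e^{tJ} · P⁻¹, and e^{tJ} can be computed block-by-block.

A has Jordan form
J =
  [0, 1, 0]
  [0, 0, 1]
  [0, 0, 0]
(up to reordering of blocks).

Per-block formulas:
  For a 3×3 Jordan block J_3(0): exp(t · J_3(0)) = e^(0t)·(I + t·N + (t^2/2)·N^2), where N is the 3×3 nilpotent shift.

After assembling e^{tJ} and conjugating by P, we get:

e^{tA} =
  [-t^2 - 5*t + 1, t^2/2 + 3*t, t^2 + 5*t]
  [-4*t, 2*t + 1, 4*t]
  [-t^2 - 3*t, t^2/2 + 2*t, t^2 + 3*t + 1]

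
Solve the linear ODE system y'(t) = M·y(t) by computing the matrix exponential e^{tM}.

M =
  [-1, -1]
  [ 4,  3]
e^{tM} =
  [-2*t*exp(t) + exp(t), -t*exp(t)]
  [4*t*exp(t), 2*t*exp(t) + exp(t)]

Strategy: write M = P · J · P⁻¹ where J is a Jordan canonical form, so e^{tM} = P · e^{tJ} · P⁻¹, and e^{tJ} can be computed block-by-block.

M has Jordan form
J =
  [1, 1]
  [0, 1]
(up to reordering of blocks).

Per-block formulas:
  For a 2×2 Jordan block J_2(1): exp(t · J_2(1)) = e^(1t)·(I + t·N), where N is the 2×2 nilpotent shift.

After assembling e^{tJ} and conjugating by P, we get:

e^{tM} =
  [-2*t*exp(t) + exp(t), -t*exp(t)]
  [4*t*exp(t), 2*t*exp(t) + exp(t)]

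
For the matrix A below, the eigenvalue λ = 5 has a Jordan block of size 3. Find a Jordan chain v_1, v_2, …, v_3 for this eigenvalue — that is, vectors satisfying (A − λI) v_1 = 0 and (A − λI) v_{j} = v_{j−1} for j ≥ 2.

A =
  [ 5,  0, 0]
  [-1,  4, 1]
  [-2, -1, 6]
A Jordan chain for λ = 5 of length 3:
v_1 = (0, -1, -1)ᵀ
v_2 = (0, -1, -2)ᵀ
v_3 = (1, 0, 0)ᵀ

Let N = A − (5)·I. We want v_3 with N^3 v_3 = 0 but N^2 v_3 ≠ 0; then v_{j-1} := N · v_j for j = 3, …, 2.

Pick v_3 = (1, 0, 0)ᵀ.
Then v_2 = N · v_3 = (0, -1, -2)ᵀ.
Then v_1 = N · v_2 = (0, -1, -1)ᵀ.

Sanity check: (A − (5)·I) v_1 = (0, 0, 0)ᵀ = 0. ✓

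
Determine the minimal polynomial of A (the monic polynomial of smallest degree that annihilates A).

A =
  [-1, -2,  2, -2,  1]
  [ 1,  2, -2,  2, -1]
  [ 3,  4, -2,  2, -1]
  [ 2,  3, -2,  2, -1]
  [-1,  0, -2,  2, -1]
x^2

The characteristic polynomial is χ_A(x) = x^5, so the eigenvalues are known. The minimal polynomial is
  m_A(x) = Π_λ (x − λ)^{k_λ}
where k_λ is the size of the *largest* Jordan block for λ (equivalently, the smallest k with (A − λI)^k v = 0 for every generalised eigenvector v of λ).

  λ = 0: largest Jordan block has size 2, contributing (x − 0)^2

So m_A(x) = x^2 = x^2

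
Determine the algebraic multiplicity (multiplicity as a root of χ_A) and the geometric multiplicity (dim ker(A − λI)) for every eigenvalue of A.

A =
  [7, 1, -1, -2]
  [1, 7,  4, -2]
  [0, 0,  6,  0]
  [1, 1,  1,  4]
λ = 6: alg = 4, geom = 2

Step 1 — factor the characteristic polynomial to read off the algebraic multiplicities:
  χ_A(x) = (x - 6)^4

Step 2 — compute geometric multiplicities via the rank-nullity identity g(λ) = n − rank(A − λI):
  rank(A − (6)·I) = 2, so dim ker(A − (6)·I) = n − 2 = 2

Summary:
  λ = 6: algebraic multiplicity = 4, geometric multiplicity = 2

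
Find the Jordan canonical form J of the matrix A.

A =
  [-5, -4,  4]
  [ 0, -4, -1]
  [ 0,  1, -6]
J_2(-5) ⊕ J_1(-5)

The characteristic polynomial is
  det(x·I − A) = x^3 + 15*x^2 + 75*x + 125 = (x + 5)^3

Eigenvalues and multiplicities (the geometric multiplicity of λ is n − rank(A − λI), which equals the number of Jordan blocks for λ):
  λ = -5: algebraic multiplicity = 3, geometric multiplicity = 2

Determining the block sizes for each eigenvalue:
  λ = -5: 2 blocks summing to 3 forces exactly one block of size 2 and the rest size 1 → block sizes [2, 1]

Assembling the blocks gives a Jordan form
J =
  [-5,  1,  0]
  [ 0, -5,  0]
  [ 0,  0, -5]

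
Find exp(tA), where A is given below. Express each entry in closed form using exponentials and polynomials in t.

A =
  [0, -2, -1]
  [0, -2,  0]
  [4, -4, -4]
e^{tA} =
  [2*t*exp(-2*t) + exp(-2*t), -2*t*exp(-2*t), -t*exp(-2*t)]
  [0, exp(-2*t), 0]
  [4*t*exp(-2*t), -4*t*exp(-2*t), -2*t*exp(-2*t) + exp(-2*t)]

Strategy: write A = P · J · P⁻¹ where J is a Jordan canonical form, so e^{tA} = P · e^{tJ} · P⁻¹, and e^{tJ} can be computed block-by-block.

A has Jordan form
J =
  [-2,  1,  0]
  [ 0, -2,  0]
  [ 0,  0, -2]
(up to reordering of blocks).

Per-block formulas:
  For a 2×2 Jordan block J_2(-2): exp(t · J_2(-2)) = e^(-2t)·(I + t·N), where N is the 2×2 nilpotent shift.
  For a 1×1 block at λ = -2: exp(t · [-2]) = [e^(-2t)].

After assembling e^{tJ} and conjugating by P, we get:

e^{tA} =
  [2*t*exp(-2*t) + exp(-2*t), -2*t*exp(-2*t), -t*exp(-2*t)]
  [0, exp(-2*t), 0]
  [4*t*exp(-2*t), -4*t*exp(-2*t), -2*t*exp(-2*t) + exp(-2*t)]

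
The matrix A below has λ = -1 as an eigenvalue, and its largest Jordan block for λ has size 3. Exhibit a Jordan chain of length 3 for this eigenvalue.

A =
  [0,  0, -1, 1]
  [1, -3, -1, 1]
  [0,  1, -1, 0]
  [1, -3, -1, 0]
A Jordan chain for λ = -1 of length 3:
v_1 = (2, 0, 1, -1)ᵀ
v_2 = (1, 1, 0, 1)ᵀ
v_3 = (1, 0, 0, 0)ᵀ

Let N = A − (-1)·I. We want v_3 with N^3 v_3 = 0 but N^2 v_3 ≠ 0; then v_{j-1} := N · v_j for j = 3, …, 2.

Pick v_3 = (1, 0, 0, 0)ᵀ.
Then v_2 = N · v_3 = (1, 1, 0, 1)ᵀ.
Then v_1 = N · v_2 = (2, 0, 1, -1)ᵀ.

Sanity check: (A − (-1)·I) v_1 = (0, 0, 0, 0)ᵀ = 0. ✓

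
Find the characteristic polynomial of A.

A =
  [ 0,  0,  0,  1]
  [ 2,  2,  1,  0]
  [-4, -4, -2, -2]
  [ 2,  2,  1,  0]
x^4

Expanding det(x·I − A) (e.g. by cofactor expansion or by noting that A is similar to its Jordan form J, which has the same characteristic polynomial as A) gives
  χ_A(x) = x^4
which factors as x^4. The eigenvalues (with algebraic multiplicities) are λ = 0 with multiplicity 4.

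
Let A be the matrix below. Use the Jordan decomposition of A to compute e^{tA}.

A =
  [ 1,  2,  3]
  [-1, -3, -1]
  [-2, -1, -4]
e^{tA} =
  [t^2*exp(-2*t)/2 + 3*t*exp(-2*t) + exp(-2*t), t^2*exp(-2*t)/2 + 2*t*exp(-2*t), t^2*exp(-2*t)/2 + 3*t*exp(-2*t)]
  [-t*exp(-2*t), -t*exp(-2*t) + exp(-2*t), -t*exp(-2*t)]
  [-t^2*exp(-2*t)/2 - 2*t*exp(-2*t), -t^2*exp(-2*t)/2 - t*exp(-2*t), -t^2*exp(-2*t)/2 - 2*t*exp(-2*t) + exp(-2*t)]

Strategy: write A = P · J · P⁻¹ where J is a Jordan canonical form, so e^{tA} = P · e^{tJ} · P⁻¹, and e^{tJ} can be computed block-by-block.

A has Jordan form
J =
  [-2,  1,  0]
  [ 0, -2,  1]
  [ 0,  0, -2]
(up to reordering of blocks).

Per-block formulas:
  For a 3×3 Jordan block J_3(-2): exp(t · J_3(-2)) = e^(-2t)·(I + t·N + (t^2/2)·N^2), where N is the 3×3 nilpotent shift.

After assembling e^{tJ} and conjugating by P, we get:

e^{tA} =
  [t^2*exp(-2*t)/2 + 3*t*exp(-2*t) + exp(-2*t), t^2*exp(-2*t)/2 + 2*t*exp(-2*t), t^2*exp(-2*t)/2 + 3*t*exp(-2*t)]
  [-t*exp(-2*t), -t*exp(-2*t) + exp(-2*t), -t*exp(-2*t)]
  [-t^2*exp(-2*t)/2 - 2*t*exp(-2*t), -t^2*exp(-2*t)/2 - t*exp(-2*t), -t^2*exp(-2*t)/2 - 2*t*exp(-2*t) + exp(-2*t)]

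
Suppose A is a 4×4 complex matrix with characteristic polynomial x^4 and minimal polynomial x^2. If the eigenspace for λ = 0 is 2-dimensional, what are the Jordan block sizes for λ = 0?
Block sizes for λ = 0: [2, 2]

Step 1 — from the characteristic polynomial, algebraic multiplicity of λ = 0 is 4. From dim ker(A − (0)·I) = 2, there are exactly 2 Jordan blocks for λ = 0.
Step 2 — from the minimal polynomial, the factor (x − 0)^2 tells us the largest block for λ = 0 has size 2.
Step 3 — with total size 4, 2 blocks, and largest block 2, the block sizes (in nonincreasing order) are [2, 2].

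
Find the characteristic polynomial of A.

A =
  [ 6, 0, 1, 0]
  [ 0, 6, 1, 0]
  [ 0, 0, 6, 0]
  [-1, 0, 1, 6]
x^4 - 24*x^3 + 216*x^2 - 864*x + 1296

Expanding det(x·I − A) (e.g. by cofactor expansion or by noting that A is similar to its Jordan form J, which has the same characteristic polynomial as A) gives
  χ_A(x) = x^4 - 24*x^3 + 216*x^2 - 864*x + 1296
which factors as (x - 6)^4. The eigenvalues (with algebraic multiplicities) are λ = 6 with multiplicity 4.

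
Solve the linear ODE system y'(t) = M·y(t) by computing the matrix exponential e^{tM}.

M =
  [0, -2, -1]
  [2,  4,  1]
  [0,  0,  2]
e^{tM} =
  [-2*t*exp(2*t) + exp(2*t), -2*t*exp(2*t), -t*exp(2*t)]
  [2*t*exp(2*t), 2*t*exp(2*t) + exp(2*t), t*exp(2*t)]
  [0, 0, exp(2*t)]

Strategy: write M = P · J · P⁻¹ where J is a Jordan canonical form, so e^{tM} = P · e^{tJ} · P⁻¹, and e^{tJ} can be computed block-by-block.

M has Jordan form
J =
  [2, 1, 0]
  [0, 2, 0]
  [0, 0, 2]
(up to reordering of blocks).

Per-block formulas:
  For a 2×2 Jordan block J_2(2): exp(t · J_2(2)) = e^(2t)·(I + t·N), where N is the 2×2 nilpotent shift.
  For a 1×1 block at λ = 2: exp(t · [2]) = [e^(2t)].

After assembling e^{tJ} and conjugating by P, we get:

e^{tM} =
  [-2*t*exp(2*t) + exp(2*t), -2*t*exp(2*t), -t*exp(2*t)]
  [2*t*exp(2*t), 2*t*exp(2*t) + exp(2*t), t*exp(2*t)]
  [0, 0, exp(2*t)]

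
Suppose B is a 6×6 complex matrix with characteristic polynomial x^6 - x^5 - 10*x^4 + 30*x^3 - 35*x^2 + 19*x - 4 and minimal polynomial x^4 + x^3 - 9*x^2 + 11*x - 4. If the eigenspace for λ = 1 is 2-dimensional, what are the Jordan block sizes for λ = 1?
Block sizes for λ = 1: [3, 2]

Step 1 — from the characteristic polynomial, algebraic multiplicity of λ = 1 is 5. From dim ker(B − (1)·I) = 2, there are exactly 2 Jordan blocks for λ = 1.
Step 2 — from the minimal polynomial, the factor (x − 1)^3 tells us the largest block for λ = 1 has size 3.
Step 3 — with total size 5, 2 blocks, and largest block 3, the block sizes (in nonincreasing order) are [3, 2].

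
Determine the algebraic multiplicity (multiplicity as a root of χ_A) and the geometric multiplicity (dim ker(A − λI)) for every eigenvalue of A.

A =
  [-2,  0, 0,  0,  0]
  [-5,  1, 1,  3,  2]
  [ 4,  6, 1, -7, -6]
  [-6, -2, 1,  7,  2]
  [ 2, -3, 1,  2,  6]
λ = -2: alg = 1, geom = 1; λ = 3: alg = 1, geom = 1; λ = 4: alg = 3, geom = 1

Step 1 — factor the characteristic polynomial to read off the algebraic multiplicities:
  χ_A(x) = (x - 4)^3*(x - 3)*(x + 2)

Step 2 — compute geometric multiplicities via the rank-nullity identity g(λ) = n − rank(A − λI):
  rank(A − (-2)·I) = 4, so dim ker(A − (-2)·I) = n − 4 = 1
  rank(A − (3)·I) = 4, so dim ker(A − (3)·I) = n − 4 = 1
  rank(A − (4)·I) = 4, so dim ker(A − (4)·I) = n − 4 = 1

Summary:
  λ = -2: algebraic multiplicity = 1, geometric multiplicity = 1
  λ = 3: algebraic multiplicity = 1, geometric multiplicity = 1
  λ = 4: algebraic multiplicity = 3, geometric multiplicity = 1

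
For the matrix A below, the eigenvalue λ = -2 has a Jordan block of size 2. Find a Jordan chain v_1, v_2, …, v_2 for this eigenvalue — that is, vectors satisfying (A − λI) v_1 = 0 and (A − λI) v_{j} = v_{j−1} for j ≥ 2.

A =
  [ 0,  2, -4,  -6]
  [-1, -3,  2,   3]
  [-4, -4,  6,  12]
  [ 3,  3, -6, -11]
A Jordan chain for λ = -2 of length 2:
v_1 = (2, -1, -4, 3)ᵀ
v_2 = (1, 0, 0, 0)ᵀ

Let N = A − (-2)·I. We want v_2 with N^2 v_2 = 0 but N^1 v_2 ≠ 0; then v_{j-1} := N · v_j for j = 2, …, 2.

Pick v_2 = (1, 0, 0, 0)ᵀ.
Then v_1 = N · v_2 = (2, -1, -4, 3)ᵀ.

Sanity check: (A − (-2)·I) v_1 = (0, 0, 0, 0)ᵀ = 0. ✓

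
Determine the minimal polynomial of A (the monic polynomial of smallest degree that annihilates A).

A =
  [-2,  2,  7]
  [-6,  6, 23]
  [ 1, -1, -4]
x^3

The characteristic polynomial is χ_A(x) = x^3, so the eigenvalues are known. The minimal polynomial is
  m_A(x) = Π_λ (x − λ)^{k_λ}
where k_λ is the size of the *largest* Jordan block for λ (equivalently, the smallest k with (A − λI)^k v = 0 for every generalised eigenvector v of λ).

  λ = 0: largest Jordan block has size 3, contributing (x − 0)^3

So m_A(x) = x^3 = x^3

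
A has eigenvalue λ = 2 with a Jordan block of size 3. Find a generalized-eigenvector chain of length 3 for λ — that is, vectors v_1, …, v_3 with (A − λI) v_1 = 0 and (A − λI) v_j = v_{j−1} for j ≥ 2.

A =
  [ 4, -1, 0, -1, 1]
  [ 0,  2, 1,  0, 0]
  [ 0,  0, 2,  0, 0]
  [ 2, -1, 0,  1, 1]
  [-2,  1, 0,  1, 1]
A Jordan chain for λ = 2 of length 3:
v_1 = (-1, 0, 0, -1, 1)ᵀ
v_2 = (0, 1, 0, 0, 0)ᵀ
v_3 = (0, 0, 1, 0, 0)ᵀ

Let N = A − (2)·I. We want v_3 with N^3 v_3 = 0 but N^2 v_3 ≠ 0; then v_{j-1} := N · v_j for j = 3, …, 2.

Pick v_3 = (0, 0, 1, 0, 0)ᵀ.
Then v_2 = N · v_3 = (0, 1, 0, 0, 0)ᵀ.
Then v_1 = N · v_2 = (-1, 0, 0, -1, 1)ᵀ.

Sanity check: (A − (2)·I) v_1 = (0, 0, 0, 0, 0)ᵀ = 0. ✓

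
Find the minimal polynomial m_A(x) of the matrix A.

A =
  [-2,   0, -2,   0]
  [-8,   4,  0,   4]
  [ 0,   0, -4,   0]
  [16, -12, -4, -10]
x^2 + 6*x + 8

The characteristic polynomial is χ_A(x) = (x + 2)^2*(x + 4)^2, so the eigenvalues are known. The minimal polynomial is
  m_A(x) = Π_λ (x − λ)^{k_λ}
where k_λ is the size of the *largest* Jordan block for λ (equivalently, the smallest k with (A − λI)^k v = 0 for every generalised eigenvector v of λ).

  λ = -4: largest Jordan block has size 1, contributing (x + 4)
  λ = -2: largest Jordan block has size 1, contributing (x + 2)

So m_A(x) = (x + 2)*(x + 4) = x^2 + 6*x + 8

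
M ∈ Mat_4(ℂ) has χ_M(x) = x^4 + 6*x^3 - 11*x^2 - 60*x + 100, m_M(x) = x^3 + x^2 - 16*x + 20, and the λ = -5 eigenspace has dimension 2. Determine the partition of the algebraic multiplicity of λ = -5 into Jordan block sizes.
Block sizes for λ = -5: [1, 1]

Step 1 — from the characteristic polynomial, algebraic multiplicity of λ = -5 is 2. From dim ker(M − (-5)·I) = 2, there are exactly 2 Jordan blocks for λ = -5.
Step 2 — from the minimal polynomial, the factor (x + 5) tells us the largest block for λ = -5 has size 1.
Step 3 — with total size 2, 2 blocks, and largest block 1, the block sizes (in nonincreasing order) are [1, 1].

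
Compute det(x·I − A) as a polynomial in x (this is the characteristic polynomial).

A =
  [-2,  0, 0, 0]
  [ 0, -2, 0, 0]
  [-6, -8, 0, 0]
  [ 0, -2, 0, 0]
x^4 + 4*x^3 + 4*x^2

Expanding det(x·I − A) (e.g. by cofactor expansion or by noting that A is similar to its Jordan form J, which has the same characteristic polynomial as A) gives
  χ_A(x) = x^4 + 4*x^3 + 4*x^2
which factors as x^2*(x + 2)^2. The eigenvalues (with algebraic multiplicities) are λ = -2 with multiplicity 2, λ = 0 with multiplicity 2.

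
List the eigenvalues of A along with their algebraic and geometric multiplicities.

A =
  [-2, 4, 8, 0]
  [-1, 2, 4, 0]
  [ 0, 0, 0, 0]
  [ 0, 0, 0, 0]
λ = 0: alg = 4, geom = 3

Step 1 — factor the characteristic polynomial to read off the algebraic multiplicities:
  χ_A(x) = x^4

Step 2 — compute geometric multiplicities via the rank-nullity identity g(λ) = n − rank(A − λI):
  rank(A − (0)·I) = 1, so dim ker(A − (0)·I) = n − 1 = 3

Summary:
  λ = 0: algebraic multiplicity = 4, geometric multiplicity = 3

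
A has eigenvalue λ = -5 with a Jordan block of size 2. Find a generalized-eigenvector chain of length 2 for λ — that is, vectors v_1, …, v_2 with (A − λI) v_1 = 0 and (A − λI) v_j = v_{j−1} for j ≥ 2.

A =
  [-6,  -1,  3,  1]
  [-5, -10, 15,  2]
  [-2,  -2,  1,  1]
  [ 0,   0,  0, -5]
A Jordan chain for λ = -5 of length 2:
v_1 = (-1, -5, -2, 0)ᵀ
v_2 = (1, 0, 0, 0)ᵀ

Let N = A − (-5)·I. We want v_2 with N^2 v_2 = 0 but N^1 v_2 ≠ 0; then v_{j-1} := N · v_j for j = 2, …, 2.

Pick v_2 = (1, 0, 0, 0)ᵀ.
Then v_1 = N · v_2 = (-1, -5, -2, 0)ᵀ.

Sanity check: (A − (-5)·I) v_1 = (0, 0, 0, 0)ᵀ = 0. ✓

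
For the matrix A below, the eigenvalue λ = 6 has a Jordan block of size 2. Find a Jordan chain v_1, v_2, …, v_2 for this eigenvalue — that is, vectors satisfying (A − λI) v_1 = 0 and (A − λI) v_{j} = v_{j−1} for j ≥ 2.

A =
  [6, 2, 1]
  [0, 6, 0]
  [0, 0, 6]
A Jordan chain for λ = 6 of length 2:
v_1 = (2, 0, 0)ᵀ
v_2 = (0, 1, 0)ᵀ

Let N = A − (6)·I. We want v_2 with N^2 v_2 = 0 but N^1 v_2 ≠ 0; then v_{j-1} := N · v_j for j = 2, …, 2.

Pick v_2 = (0, 1, 0)ᵀ.
Then v_1 = N · v_2 = (2, 0, 0)ᵀ.

Sanity check: (A − (6)·I) v_1 = (0, 0, 0)ᵀ = 0. ✓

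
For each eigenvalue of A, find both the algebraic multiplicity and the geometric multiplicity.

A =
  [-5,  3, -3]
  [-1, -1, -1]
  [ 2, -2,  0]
λ = -2: alg = 3, geom = 2

Step 1 — factor the characteristic polynomial to read off the algebraic multiplicities:
  χ_A(x) = (x + 2)^3

Step 2 — compute geometric multiplicities via the rank-nullity identity g(λ) = n − rank(A − λI):
  rank(A − (-2)·I) = 1, so dim ker(A − (-2)·I) = n − 1 = 2

Summary:
  λ = -2: algebraic multiplicity = 3, geometric multiplicity = 2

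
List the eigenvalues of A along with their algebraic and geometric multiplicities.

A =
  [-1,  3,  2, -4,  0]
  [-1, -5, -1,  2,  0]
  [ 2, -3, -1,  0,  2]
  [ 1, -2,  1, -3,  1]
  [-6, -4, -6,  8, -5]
λ = -3: alg = 5, geom = 2

Step 1 — factor the characteristic polynomial to read off the algebraic multiplicities:
  χ_A(x) = (x + 3)^5

Step 2 — compute geometric multiplicities via the rank-nullity identity g(λ) = n − rank(A − λI):
  rank(A − (-3)·I) = 3, so dim ker(A − (-3)·I) = n − 3 = 2

Summary:
  λ = -3: algebraic multiplicity = 5, geometric multiplicity = 2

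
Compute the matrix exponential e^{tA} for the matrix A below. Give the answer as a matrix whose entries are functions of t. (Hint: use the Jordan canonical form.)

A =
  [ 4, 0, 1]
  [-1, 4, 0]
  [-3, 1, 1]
e^{tA} =
  [-t^2*exp(3*t) + t*exp(3*t) + exp(3*t), t^2*exp(3*t)/2, -t^2*exp(3*t)/2 + t*exp(3*t)]
  [-t^2*exp(3*t) - t*exp(3*t), t^2*exp(3*t)/2 + t*exp(3*t) + exp(3*t), -t^2*exp(3*t)/2]
  [t^2*exp(3*t) - 3*t*exp(3*t), -t^2*exp(3*t)/2 + t*exp(3*t), t^2*exp(3*t)/2 - 2*t*exp(3*t) + exp(3*t)]

Strategy: write A = P · J · P⁻¹ where J is a Jordan canonical form, so e^{tA} = P · e^{tJ} · P⁻¹, and e^{tJ} can be computed block-by-block.

A has Jordan form
J =
  [3, 1, 0]
  [0, 3, 1]
  [0, 0, 3]
(up to reordering of blocks).

Per-block formulas:
  For a 3×3 Jordan block J_3(3): exp(t · J_3(3)) = e^(3t)·(I + t·N + (t^2/2)·N^2), where N is the 3×3 nilpotent shift.

After assembling e^{tJ} and conjugating by P, we get:

e^{tA} =
  [-t^2*exp(3*t) + t*exp(3*t) + exp(3*t), t^2*exp(3*t)/2, -t^2*exp(3*t)/2 + t*exp(3*t)]
  [-t^2*exp(3*t) - t*exp(3*t), t^2*exp(3*t)/2 + t*exp(3*t) + exp(3*t), -t^2*exp(3*t)/2]
  [t^2*exp(3*t) - 3*t*exp(3*t), -t^2*exp(3*t)/2 + t*exp(3*t), t^2*exp(3*t)/2 - 2*t*exp(3*t) + exp(3*t)]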